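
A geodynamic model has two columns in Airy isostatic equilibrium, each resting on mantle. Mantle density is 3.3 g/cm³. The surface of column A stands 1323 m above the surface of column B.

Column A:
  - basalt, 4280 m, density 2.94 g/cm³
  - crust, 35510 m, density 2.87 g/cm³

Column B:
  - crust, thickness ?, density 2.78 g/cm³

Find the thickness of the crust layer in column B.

23900 m

Take the compensation level at the base of the deeper column (depth z_c below the surface of column A) and equate Σ ρ_i t_i down to z_c; mantle fills any gap and the z_c terms cancel.
Column A: 4280×2.94 + 35510×2.87 + (z_c − 39790)×3.3
Column B: 1323×0 + x×2.78 + (z_c − 1323 − 0 − x)×3.3
The z_c×3.3 term appears on both sides and cancels. Collect the known terms of each column as K = Σ(ρt)_known − 3.3 × (depth of known layers): K_A = 114496.9 − 3.3×39790 = −16810.1; K_B = 0 − 3.3×(1323 + 0) = −4365.9.
Balance: K_A = K_B − x×(3.3 − 2.78), so x = (K_B − K_A)/(3.3 − 2.78) = 12444.2/0.52 = 23900 m.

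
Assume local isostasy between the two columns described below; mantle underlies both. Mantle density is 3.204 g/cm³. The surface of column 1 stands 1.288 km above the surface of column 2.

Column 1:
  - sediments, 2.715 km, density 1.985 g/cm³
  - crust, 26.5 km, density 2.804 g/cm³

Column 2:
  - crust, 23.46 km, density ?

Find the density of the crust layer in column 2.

2.79 g/cm³

Take the compensation level at the base of the deeper column (depth z_c below the surface of column 1) and equate Σ ρ_i t_i down to z_c; mantle fills any gap and the z_c terms cancel.
Column 1: 2.715×1.985 + 26.5×2.804 + (z_c − 29.215)×3.204
Column 2: 1.288×0 + 23.46×ρ + (z_c − 1.288 − 23.46)×3.204
The z_c×3.204 term appears on both sides and cancels. Collect the known terms of each column as K = Σ(ρt)_known − 3.204 × (depth of known layers): K_1 = 79.695275 − 3.204×29.215 = −13.909585; K_2 = 0 − 3.204×(1.288 + 23.46) = −79.292592.
Balance: K_1 = K_2 + 23.46×ρ, so ρ = (K_1 − K_2)/23.46 = 65.383/23.46 = 2.79 g/cm³.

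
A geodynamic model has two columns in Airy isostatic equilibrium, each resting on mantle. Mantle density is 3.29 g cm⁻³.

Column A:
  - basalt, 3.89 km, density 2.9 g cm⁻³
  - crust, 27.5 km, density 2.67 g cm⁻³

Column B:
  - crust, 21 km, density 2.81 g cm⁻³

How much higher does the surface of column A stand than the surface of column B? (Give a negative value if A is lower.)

2.58 km

For any compensation level in the mantle, the mantle terms cancel and isostasy reduces to e = (Σt_A − Σt_B) − (Σ(ρt)_A − Σ(ρt)_B) / ρ_m.
Σt_A = 31.39 km; Σt_B = 21 km; Σ(ρt)_A = 84.706; Σ(ρt)_B = 59.01 (in km·g cm⁻³).
e = (31.39 − 21) − (84.706 − 59.01) / 3.29 = 2.58 km.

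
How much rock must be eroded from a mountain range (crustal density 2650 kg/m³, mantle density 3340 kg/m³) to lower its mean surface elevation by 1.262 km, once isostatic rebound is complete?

Net drop Δ = e − u = e − e ρ_c/ρ_m = e (ρ_m − ρ_c)/ρ_m.
e = Δ ρ_m/(ρ_m − ρ_c) = 1.262 km × 3340/690 = 6.11 km.

6.11 km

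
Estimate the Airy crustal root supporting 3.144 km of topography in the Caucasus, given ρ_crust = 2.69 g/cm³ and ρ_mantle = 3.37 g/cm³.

Isostatic balance requires: the weight of the topography is balanced by the buoyancy of the root, ρ_c h = (ρ_m − ρ_c) r.
r = h · ρ_c / (ρ_m − ρ_c) = 3.144 km × 2.69 / (3.37 − 2.69) = 12.4 km.

12.4 km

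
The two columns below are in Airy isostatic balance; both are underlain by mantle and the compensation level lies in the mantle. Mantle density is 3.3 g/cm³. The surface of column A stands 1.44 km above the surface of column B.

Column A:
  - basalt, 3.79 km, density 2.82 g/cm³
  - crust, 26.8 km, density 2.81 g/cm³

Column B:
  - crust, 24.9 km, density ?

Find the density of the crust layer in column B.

2.89 g/cm³

Take the compensation level at the base of the deeper column (depth z_c below the surface of column A) and equate Σ ρ_i t_i down to z_c; mantle fills any gap and the z_c terms cancel.
Column A: 3.79×2.82 + 26.8×2.81 + (z_c − 30.59)×3.3
Column B: 1.44×0 + 24.9×ρ + (z_c − 1.44 − 24.9)×3.3
The z_c×3.3 term appears on both sides and cancels. Collect the known terms of each column as K = Σ(ρt)_known − 3.3 × (depth of known layers): K_A = 85.9958 − 3.3×30.59 = −14.9512; K_B = 0 − 3.3×(1.44 + 24.9) = −86.922.
Balance: K_A = K_B + 24.9×ρ, so ρ = (K_A − K_B)/24.9 = 71.9708/24.9 = 2.89 g/cm³.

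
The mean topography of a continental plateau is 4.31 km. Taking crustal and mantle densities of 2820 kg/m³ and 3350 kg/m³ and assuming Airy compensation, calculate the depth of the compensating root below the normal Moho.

Equating mass per unit area of the two columns: the weight of the topography is balanced by the buoyancy of the root, ρ_c h = (ρ_m − ρ_c) r.
r = h · ρ_c / (ρ_m − ρ_c) = 4.31 km × 2820 / (3350 − 2820) = 22.9 km.

22.9 km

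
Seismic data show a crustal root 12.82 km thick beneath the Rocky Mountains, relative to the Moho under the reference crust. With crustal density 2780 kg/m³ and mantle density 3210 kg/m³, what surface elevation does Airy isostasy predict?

1.98 km

In Airy isostatic equilibrium: ρ_c h = (ρ_m − ρ_c) r.
h = r (ρ_m − ρ_c) / ρ_c = 12.82 km × (3210 − 2780) / 2780 = 1.98 km.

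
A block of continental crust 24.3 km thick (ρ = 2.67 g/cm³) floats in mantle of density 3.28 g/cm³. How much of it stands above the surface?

Floating equilibrium: submerged depth d = t ρ_obj/ρ_fluid = 24.3 km × 2.67/3.28 = 19.78 km.
Freeboard = t − d = 24.3 km − 19.78 km = 4.52 km.

4.52 km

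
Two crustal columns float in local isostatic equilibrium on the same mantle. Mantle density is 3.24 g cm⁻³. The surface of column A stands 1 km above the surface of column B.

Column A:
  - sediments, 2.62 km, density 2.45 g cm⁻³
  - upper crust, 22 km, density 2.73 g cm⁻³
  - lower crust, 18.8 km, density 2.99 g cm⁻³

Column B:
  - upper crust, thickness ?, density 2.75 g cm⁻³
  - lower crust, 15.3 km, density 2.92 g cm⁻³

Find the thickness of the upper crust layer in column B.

20.1 km

Take the compensation level at the base of the deeper column (depth z_c below the surface of column A) and equate Σ ρ_i t_i down to z_c; mantle fills any gap and the z_c terms cancel.
Column A: 2.62×2.45 + 22×2.73 + 18.8×2.99 + (z_c − 43.42)×3.24
Column B: 1×0 + x×2.75 + 15.3×2.92 + (z_c − 1 − 15.3 − x)×3.24
The z_c×3.24 term appears on both sides and cancels. Collect the known terms of each column as K = Σ(ρt)_known − 3.24 × (depth of known layers): K_A = 122.691 − 3.24×43.42 = −17.9898; K_B = 44.676 − 3.24×(1 + 15.3) = −8.136.
Balance: K_A = K_B − x×(3.24 − 2.75), so x = (K_B − K_A)/(3.24 − 2.75) = 9.8538/0.49 = 20.1 km.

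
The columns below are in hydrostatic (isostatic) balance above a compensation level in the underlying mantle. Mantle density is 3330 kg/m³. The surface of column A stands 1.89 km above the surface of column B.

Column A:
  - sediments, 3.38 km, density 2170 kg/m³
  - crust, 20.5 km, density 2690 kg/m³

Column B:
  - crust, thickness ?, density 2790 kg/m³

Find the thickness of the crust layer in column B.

Take the compensation level at the base of the deeper column (depth z_c below the surface of column A) and equate Σ ρ_i t_i down to z_c; mantle fills any gap and the z_c terms cancel.
Column A: 3.38×2170 + 20.5×2690 + (z_c − 23.88)×3330
Column B: 1.89×0 + x×2790 + (z_c − 1.89 − 0 − x)×3330
The z_c×3330 term appears on both sides and cancels. Collect the known terms of each column as K = Σ(ρt)_known − 3330 × (depth of known layers): K_A = 62479.6 − 3330×23.88 = −17040.8; K_B = 0 − 3330×(1.89 + 0) = −6293.7.
Balance: K_A = K_B − x×(3330 − 2790), so x = (K_B − K_A)/(3330 − 2790) = 10747.1/540 = 19.9 km.

19.9 km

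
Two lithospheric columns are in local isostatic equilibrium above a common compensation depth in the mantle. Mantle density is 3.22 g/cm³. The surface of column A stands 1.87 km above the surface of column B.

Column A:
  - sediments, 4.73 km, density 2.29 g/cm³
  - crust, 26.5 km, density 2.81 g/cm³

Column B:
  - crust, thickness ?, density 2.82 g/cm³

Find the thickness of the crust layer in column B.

Take the compensation level at the base of the deeper column (depth z_c below the surface of column A) and equate Σ ρ_i t_i down to z_c; mantle fills any gap and the z_c terms cancel.
Column A: 4.73×2.29 + 26.5×2.81 + (z_c − 31.23)×3.22
Column B: 1.87×0 + x×2.82 + (z_c − 1.87 − 0 − x)×3.22
The z_c×3.22 term appears on both sides and cancels. Collect the known terms of each column as K = Σ(ρt)_known − 3.22 × (depth of known layers): K_A = 85.2967 − 3.22×31.23 = −15.2639; K_B = 0 − 3.22×(1.87 + 0) = −6.0214.
Balance: K_A = K_B − x×(3.22 − 2.82), so x = (K_B − K_A)/(3.22 − 2.82) = 9.2425/0.4 = 23.1 km.

23.1 km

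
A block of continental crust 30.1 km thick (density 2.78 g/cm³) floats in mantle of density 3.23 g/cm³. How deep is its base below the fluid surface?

25.9 km

Draft d = t ρ_obj/ρ_fluid = 30.1 km × 2.78/3.23 = 25.9 km.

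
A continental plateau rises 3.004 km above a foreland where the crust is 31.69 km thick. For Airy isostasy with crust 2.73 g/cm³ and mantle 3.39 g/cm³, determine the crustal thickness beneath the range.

47.1 km

Root depth r = h ρ_c / (ρ_m − ρ_c) = 3.004 km × 2.73 / 0.66 = 12.43 km.
Total thickness = T + h + r = 31.69 km + 3.004 km + 12.43 km = 47.1 km.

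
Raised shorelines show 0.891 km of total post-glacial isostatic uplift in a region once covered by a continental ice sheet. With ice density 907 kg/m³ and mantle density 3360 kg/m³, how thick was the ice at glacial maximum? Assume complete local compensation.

u = t ρ_ice/ρ_m → t = u ρ_m/ρ_ice = 0.891 km × 3360/907 = 3.3 km.

3.3 km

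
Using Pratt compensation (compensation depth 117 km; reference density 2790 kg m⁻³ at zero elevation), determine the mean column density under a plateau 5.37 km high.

2670 kg m⁻³

Pratt balance: ρ_ref D = ρ (D + h).
ρ = ρ_ref D/(D + h) = 2790 × 117 km/(117 km + 5.37 km) = 2670 kg m⁻³.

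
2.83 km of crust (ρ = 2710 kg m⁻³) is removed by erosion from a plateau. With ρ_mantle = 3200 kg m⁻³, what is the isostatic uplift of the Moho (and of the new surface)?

2.4 km

Unloading: uplift u = e ρ_c/ρ_m = 2.83 km × 2710/3200 = 2.4 km.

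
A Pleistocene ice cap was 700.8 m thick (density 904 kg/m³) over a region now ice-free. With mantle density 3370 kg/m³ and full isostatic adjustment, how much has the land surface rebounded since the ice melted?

188 m

Removing the load lets mantle flow back in; uplift u satisfies ρ_ice t = ρ_m u.
u = t ρ_ice/ρ_m = 700.8 m × 904/3370 = 188 m.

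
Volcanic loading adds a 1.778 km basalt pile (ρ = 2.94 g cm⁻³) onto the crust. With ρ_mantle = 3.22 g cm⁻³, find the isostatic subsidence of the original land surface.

Subaerial loading: s = t ρ_load / ρ_m.
s = 1.778 km × 2.94/3.22 = 1.62 km.

1.62 km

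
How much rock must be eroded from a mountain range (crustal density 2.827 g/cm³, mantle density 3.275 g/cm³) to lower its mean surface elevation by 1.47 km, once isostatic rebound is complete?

10.7 km

Net drop Δ = e − u = e − e ρ_c/ρ_m = e (ρ_m − ρ_c)/ρ_m.
e = Δ ρ_m/(ρ_m − ρ_c) = 1.47 km × 3.275/0.448 = 10.7 km.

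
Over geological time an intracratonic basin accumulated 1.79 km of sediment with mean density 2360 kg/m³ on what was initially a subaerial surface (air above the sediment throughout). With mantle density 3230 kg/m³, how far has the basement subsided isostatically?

1.31 km

Subaerial load: s = t ρ_sed / ρ_m = 1.79 km × 2360/3230 = 1.31 km.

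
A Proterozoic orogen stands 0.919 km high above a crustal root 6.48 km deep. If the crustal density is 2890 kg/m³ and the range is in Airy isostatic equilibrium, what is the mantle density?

Airy balance: ρ_c h = (ρ_m − ρ_c) r → ρ_m = ρ_c (1 + h/r).
ρ_m = 2890 × (1 + 0.919 km/6.48 km) = 3300 kg/m³.

3300 kg/m³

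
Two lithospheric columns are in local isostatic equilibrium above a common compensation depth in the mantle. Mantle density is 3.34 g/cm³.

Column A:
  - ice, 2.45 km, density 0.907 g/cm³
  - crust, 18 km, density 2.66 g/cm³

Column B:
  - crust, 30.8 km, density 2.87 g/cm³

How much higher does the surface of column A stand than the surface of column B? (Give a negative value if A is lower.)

1.12 km

For any compensation level in the mantle, the mantle terms cancel and isostasy reduces to e = (Σt_A − Σt_B) − (Σ(ρt)_A − Σ(ρt)_B) / ρ_m.
Σt_A = 20.45 km; Σt_B = 30.8 km; Σ(ρt)_A = 50.10215; Σ(ρt)_B = 88.396 (in km·g/cm³).
e = (20.45 − 30.8) − (50.10215 − 88.396) / 3.34 = 1.12 km.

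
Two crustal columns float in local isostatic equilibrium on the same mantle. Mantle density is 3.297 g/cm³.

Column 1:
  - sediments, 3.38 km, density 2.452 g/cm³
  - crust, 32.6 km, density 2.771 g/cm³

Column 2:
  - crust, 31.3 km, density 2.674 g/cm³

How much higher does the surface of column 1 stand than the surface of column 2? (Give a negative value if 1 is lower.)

For any compensation level in the mantle, the mantle terms cancel and isostasy reduces to e = (Σt_1 − Σt_2) − (Σ(ρt)_1 − Σ(ρt)_2) / ρ_m.
Σt_1 = 35.98 km; Σt_2 = 31.3 km; Σ(ρt)_1 = 98.62236; Σ(ρt)_2 = 83.6962 (in km·g/cm³).
e = (35.98 − 31.3) − (98.62236 − 83.6962) / 3.297 = 0.153 km.

0.153 km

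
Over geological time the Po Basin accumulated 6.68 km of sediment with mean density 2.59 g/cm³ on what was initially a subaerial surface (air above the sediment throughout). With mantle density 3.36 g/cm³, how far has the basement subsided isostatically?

5.15 km

Subaerial load: s = t ρ_sed / ρ_m = 6.68 km × 2.59/3.36 = 5.15 km.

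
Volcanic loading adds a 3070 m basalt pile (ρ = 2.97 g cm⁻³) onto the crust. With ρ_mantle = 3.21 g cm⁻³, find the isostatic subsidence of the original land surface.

2840 m

Subaerial loading: s = t ρ_load / ρ_m.
s = 3070 m × 2.97/3.21 = 2840 m.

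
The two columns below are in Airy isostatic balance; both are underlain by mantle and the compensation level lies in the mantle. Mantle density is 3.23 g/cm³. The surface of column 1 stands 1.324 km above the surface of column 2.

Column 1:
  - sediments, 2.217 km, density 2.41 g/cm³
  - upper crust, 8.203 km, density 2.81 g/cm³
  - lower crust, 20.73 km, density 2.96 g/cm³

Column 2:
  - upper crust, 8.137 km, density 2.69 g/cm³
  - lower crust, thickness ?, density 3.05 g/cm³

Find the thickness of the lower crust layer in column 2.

Take the compensation level at the base of the deeper column (depth z_c below the surface of column 1) and equate Σ ρ_i t_i down to z_c; mantle fills any gap and the z_c terms cancel.
Column 1: 2.217×2.41 + 8.203×2.81 + 20.73×2.96 + (z_c − 31.15)×3.23
Column 2: 1.324×0 + 8.137×2.69 + x×3.05 + (z_c − 1.324 − 8.137 − x)×3.23
The z_c×3.23 term appears on both sides and cancels. Collect the known terms of each column as K = Σ(ρt)_known − 3.23 × (depth of known layers): K_1 = 89.7542 − 3.23×31.15 = −10.8603; K_2 = 21.88853 − 3.23×(1.324 + 8.137) = −8.6705.
Balance: K_1 = K_2 − x×(3.23 − 3.05), so x = (K_2 − K_1)/(3.23 − 3.05) = 2.1898/0.18 = 12.2 km.

12.2 km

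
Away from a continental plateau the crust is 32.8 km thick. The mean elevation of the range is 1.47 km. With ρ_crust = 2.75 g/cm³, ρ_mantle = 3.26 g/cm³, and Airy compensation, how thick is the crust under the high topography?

42.2 km

Root depth r = h ρ_c / (ρ_m − ρ_c) = 1.47 km × 2.75 / 0.51 = 7.926 km.
Total thickness = T + h + r = 32.8 km + 1.47 km + 7.926 km = 42.2 km.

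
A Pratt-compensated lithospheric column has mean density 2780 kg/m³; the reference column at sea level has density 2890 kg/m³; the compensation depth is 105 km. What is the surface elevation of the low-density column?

ρ_ref D = ρ (D + h) → h = D (ρ_ref − ρ)/ρ.
h = 105 km × (2890 − 2780)/2780 = 4.15 km.

4.15 km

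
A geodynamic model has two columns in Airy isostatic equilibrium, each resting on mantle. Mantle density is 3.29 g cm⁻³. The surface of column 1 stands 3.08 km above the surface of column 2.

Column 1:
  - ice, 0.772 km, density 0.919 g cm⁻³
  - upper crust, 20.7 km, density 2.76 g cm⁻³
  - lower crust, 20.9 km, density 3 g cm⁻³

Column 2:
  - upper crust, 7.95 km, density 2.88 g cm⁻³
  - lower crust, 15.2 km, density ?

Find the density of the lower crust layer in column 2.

2.93 g cm⁻³

Take the compensation level at the base of the deeper column (depth z_c below the surface of column 1) and equate Σ ρ_i t_i down to z_c; mantle fills any gap and the z_c terms cancel.
Column 1: 0.772×0.919 + 20.7×2.76 + 20.9×3 + (z_c − 42.372)×3.29
Column 2: 3.08×0 + 7.95×2.88 + 15.2×ρ + (z_c − 3.08 − 23.15)×3.29
The z_c×3.29 term appears on both sides and cancels. Collect the known terms of each column as K = Σ(ρt)_known − 3.29 × (depth of known layers): K_1 = 120.541468 − 3.29×42.372 = −18.862412; K_2 = 22.896 − 3.29×(3.08 + 23.15) = −63.4007.
Balance: K_1 = K_2 + 15.2×ρ, so ρ = (K_1 − K_2)/15.2 = 44.5383/15.2 = 2.93 g cm⁻³.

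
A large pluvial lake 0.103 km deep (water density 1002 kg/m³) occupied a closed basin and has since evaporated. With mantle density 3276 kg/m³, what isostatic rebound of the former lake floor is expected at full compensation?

0.0315 km

u = d ρ_w/ρ_m = 0.103 km × 1002/3276 = 0.0315 km.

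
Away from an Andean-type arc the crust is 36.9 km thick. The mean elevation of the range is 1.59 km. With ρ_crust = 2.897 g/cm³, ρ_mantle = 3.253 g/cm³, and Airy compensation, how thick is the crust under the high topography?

Root depth r = h ρ_c / (ρ_m − ρ_c) = 1.59 km × 2.897 / 0.356 = 12.94 km.
Total thickness = T + h + r = 36.9 km + 1.59 km + 12.94 km = 51.4 km.

51.4 km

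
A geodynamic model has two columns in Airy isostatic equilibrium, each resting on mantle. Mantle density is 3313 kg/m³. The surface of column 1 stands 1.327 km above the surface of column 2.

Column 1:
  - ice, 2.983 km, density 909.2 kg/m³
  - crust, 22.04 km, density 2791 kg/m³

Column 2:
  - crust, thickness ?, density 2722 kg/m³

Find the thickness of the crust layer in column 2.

24.2 km

Take the compensation level at the base of the deeper column (depth z_c below the surface of column 1) and equate Σ ρ_i t_i down to z_c; mantle fills any gap and the z_c terms cancel.
Column 1: 2.983×909.2 + 22.04×2791 + (z_c − 25.023)×3313
Column 2: 1.327×0 + x×2722 + (z_c − 1.327 − 0 − x)×3313
The z_c×3313 term appears on both sides and cancels. Collect the known terms of each column as K = Σ(ρt)_known − 3313 × (depth of known layers): K_1 = 64225.7836 − 3313×25.023 = −18675.4154; K_2 = 0 − 3313×(1.327 + 0) = −4396.351.
Balance: K_1 = K_2 − x×(3313 − 2722), so x = (K_2 − K_1)/(3313 − 2722) = 14279.1/591 = 24.2 km.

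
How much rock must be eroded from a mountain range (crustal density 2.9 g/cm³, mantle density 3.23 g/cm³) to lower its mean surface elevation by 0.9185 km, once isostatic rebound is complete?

8.99 km

Net drop Δ = e − u = e − e ρ_c/ρ_m = e (ρ_m − ρ_c)/ρ_m.
e = Δ ρ_m/(ρ_m − ρ_c) = 0.9185 km × 3.23/0.33 = 8.99 km.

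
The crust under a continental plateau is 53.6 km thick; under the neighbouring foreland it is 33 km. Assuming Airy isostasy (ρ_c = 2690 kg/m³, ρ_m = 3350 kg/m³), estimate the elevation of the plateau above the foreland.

4.06 km

Excess crust Δ = 53.6 km − 33 km = 20.6 km, split between elevation h and root r with h + r = Δ.
Airy balance ρ_c h = (ρ_m − ρ_c) r gives r = h ρ_c/(ρ_m − ρ_c), so h (1 + ρ_c/(ρ_m − ρ_c)) = Δ, i.e. h = Δ (ρ_m − ρ_c)/ρ_m.
h = 20.6 km × 660/3350 = 4.06 km.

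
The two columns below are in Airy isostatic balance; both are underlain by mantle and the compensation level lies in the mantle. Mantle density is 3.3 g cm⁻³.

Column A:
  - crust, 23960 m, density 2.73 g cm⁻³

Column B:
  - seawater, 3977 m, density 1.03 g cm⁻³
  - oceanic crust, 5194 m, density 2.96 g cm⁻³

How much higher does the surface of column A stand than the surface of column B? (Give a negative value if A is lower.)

For any compensation level in the mantle, the mantle terms cancel and isostasy reduces to e = (Σt_A − Σt_B) − (Σ(ρt)_A − Σ(ρt)_B) / ρ_m.
Σt_A = 23960 m; Σt_B = 9171 m; Σ(ρt)_A = 65410.8; Σ(ρt)_B = 19470.55 (in m·g cm⁻³).
e = (23960 − 9171) − (65410.8 − 19470.55) / 3.3 = 868 m.

868 m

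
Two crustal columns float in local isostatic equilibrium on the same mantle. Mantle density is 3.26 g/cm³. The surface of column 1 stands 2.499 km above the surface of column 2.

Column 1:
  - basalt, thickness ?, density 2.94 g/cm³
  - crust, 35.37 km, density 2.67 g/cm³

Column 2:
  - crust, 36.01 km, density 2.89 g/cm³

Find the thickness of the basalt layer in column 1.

Take the compensation level at the base of the deeper column (depth z_c below the surface of column 1) and equate Σ ρ_i t_i down to z_c; mantle fills any gap and the z_c terms cancel.
Column 1: x×2.94 + 35.37×2.67 + (z_c − 35.37 − x)×3.26
Column 2: 2.499×0 + 36.01×2.89 + (z_c − 2.499 − 36.01)×3.26
The z_c×3.26 term appears on both sides and cancels. Collect the known terms of each column as K = Σ(ρt)_known − 3.26 × (depth of known layers): K_1 = 94.4379 − 3.26×35.37 = −20.8683; K_2 = 104.0689 − 3.26×(2.499 + 36.01) = −21.47044.
Balance: K_1 − x×(3.26 − 2.94) = K_2, so x = (K_1 − K_2)/(3.26 − 2.94) = 0.60214/0.32 = 1.88 km.

1.88 km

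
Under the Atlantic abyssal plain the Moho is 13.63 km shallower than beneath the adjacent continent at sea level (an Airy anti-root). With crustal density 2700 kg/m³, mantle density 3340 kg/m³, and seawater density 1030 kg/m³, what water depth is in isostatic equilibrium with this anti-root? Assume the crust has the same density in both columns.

5.22 km

Replacing a thickness d of crust by seawater at the top must be balanced by replacing crust with mantle at the base: d (ρ_c − ρ_w) = a (ρ_m − ρ_c).
d = a (ρ_m − ρ_c)/(ρ_c − ρ_w) = 13.63 km × 640/1670 = 5.22 km.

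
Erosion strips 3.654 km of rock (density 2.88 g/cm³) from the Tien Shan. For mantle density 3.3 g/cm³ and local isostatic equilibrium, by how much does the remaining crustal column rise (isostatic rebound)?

3.19 km

Unloading: uplift u = e ρ_c/ρ_m = 3.654 km × 2.88/3.3 = 3.19 km.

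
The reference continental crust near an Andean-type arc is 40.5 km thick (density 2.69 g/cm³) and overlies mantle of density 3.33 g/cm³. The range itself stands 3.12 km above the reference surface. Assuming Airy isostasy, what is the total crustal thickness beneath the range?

56.7 km

Root depth r = h ρ_c / (ρ_m − ρ_c) = 3.12 km × 2.69 / 0.64 = 13.11 km.
Total thickness = T + h + r = 40.5 km + 3.12 km + 13.11 km = 56.7 km.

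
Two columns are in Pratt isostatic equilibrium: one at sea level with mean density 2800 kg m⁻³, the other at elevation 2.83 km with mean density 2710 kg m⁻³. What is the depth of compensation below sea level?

ρ_ref D = ρ (D + h) → D (ρ_ref − ρ) = ρ h.
D = ρ h/(ρ_ref − ρ) = 2710 × 2.83 km/(2800 − 2710) = 85.2 km.

85.2 km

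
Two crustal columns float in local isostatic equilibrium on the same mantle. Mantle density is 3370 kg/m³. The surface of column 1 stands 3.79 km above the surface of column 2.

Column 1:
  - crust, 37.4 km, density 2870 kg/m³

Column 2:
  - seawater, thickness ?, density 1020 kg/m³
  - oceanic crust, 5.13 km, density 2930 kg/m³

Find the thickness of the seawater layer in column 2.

1.56 km

Take the compensation level at the base of the deeper column (depth z_c below the surface of column 1) and equate Σ ρ_i t_i down to z_c; mantle fills any gap and the z_c terms cancel.
Column 1: 37.4×2870 + (z_c − 37.4)×3370
Column 2: 3.79×0 + x×1020 + 5.13×2930 + (z_c − 3.79 − 5.13 − x)×3370
The z_c×3370 term appears on both sides and cancels. Collect the known terms of each column as K = Σ(ρt)_known − 3370 × (depth of known layers): K_1 = 107338 − 3370×37.4 = −18700; K_2 = 15030.9 − 3370×(3.79 + 5.13) = −15029.5.
Balance: K_1 = K_2 − x×(3370 − 1020), so x = (K_2 − K_1)/(3370 − 1020) = 3670.5/2350 = 1.56 km.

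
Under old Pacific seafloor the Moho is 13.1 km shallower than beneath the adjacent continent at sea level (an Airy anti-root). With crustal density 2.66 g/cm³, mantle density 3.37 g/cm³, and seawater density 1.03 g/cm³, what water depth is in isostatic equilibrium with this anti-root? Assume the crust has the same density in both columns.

5.71 km

Replacing a thickness d of crust by seawater at the top must be balanced by replacing crust with mantle at the base: d (ρ_c − ρ_w) = a (ρ_m − ρ_c).
d = a (ρ_m − ρ_c)/(ρ_c − ρ_w) = 13.1 km × 0.71/1.63 = 5.71 km.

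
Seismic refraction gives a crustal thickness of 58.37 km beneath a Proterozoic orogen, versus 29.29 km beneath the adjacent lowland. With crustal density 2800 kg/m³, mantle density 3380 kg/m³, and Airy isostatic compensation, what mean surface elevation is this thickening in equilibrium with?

Excess crust Δ = 58.37 km − 29.29 km = 29.08 km, split between elevation h and root r with h + r = Δ.
Airy balance ρ_c h = (ρ_m − ρ_c) r gives r = h ρ_c/(ρ_m − ρ_c), so h (1 + ρ_c/(ρ_m − ρ_c)) = Δ, i.e. h = Δ (ρ_m − ρ_c)/ρ_m.
h = 29.08 km × 580/3380 = 4.99 km.

4.99 km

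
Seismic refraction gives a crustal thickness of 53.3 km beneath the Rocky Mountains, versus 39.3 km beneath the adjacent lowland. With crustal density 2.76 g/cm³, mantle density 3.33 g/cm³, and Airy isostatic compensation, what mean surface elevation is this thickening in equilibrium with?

2.4 km

Excess crust Δ = 53.3 km − 39.3 km = 14 km, split between elevation h and root r with h + r = Δ.
Airy balance ρ_c h = (ρ_m − ρ_c) r gives r = h ρ_c/(ρ_m − ρ_c), so h (1 + ρ_c/(ρ_m − ρ_c)) = Δ, i.e. h = Δ (ρ_m − ρ_c)/ρ_m.
h = 14 km × 0.57/3.33 = 2.4 km.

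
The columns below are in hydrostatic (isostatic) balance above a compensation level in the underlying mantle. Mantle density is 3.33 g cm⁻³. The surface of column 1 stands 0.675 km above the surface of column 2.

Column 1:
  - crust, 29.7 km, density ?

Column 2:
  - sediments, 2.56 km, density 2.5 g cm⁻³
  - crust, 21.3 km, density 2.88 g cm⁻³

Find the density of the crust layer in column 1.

2.86 g cm⁻³

Take the compensation level at the base of the deeper column (depth z_c below the surface of column 1) and equate Σ ρ_i t_i down to z_c; mantle fills any gap and the z_c terms cancel.
Column 1: 29.7×ρ + (z_c − 29.7)×3.33
Column 2: 0.675×0 + 2.56×2.5 + 21.3×2.88 + (z_c − 0.675 − 23.86)×3.33
The z_c×3.33 term appears on both sides and cancels. Collect the known terms of each column as K = Σ(ρt)_known − 3.33 × (depth of known layers): K_1 = 0 − 3.33×29.7 = −98.901; K_2 = 67.744 − 3.33×(0.675 + 23.86) = −13.95755.
Balance: K_1 + 29.7×ρ = K_2, so ρ = (K_2 − K_1)/29.7 = 84.9434/29.7 = 2.86 g cm⁻³.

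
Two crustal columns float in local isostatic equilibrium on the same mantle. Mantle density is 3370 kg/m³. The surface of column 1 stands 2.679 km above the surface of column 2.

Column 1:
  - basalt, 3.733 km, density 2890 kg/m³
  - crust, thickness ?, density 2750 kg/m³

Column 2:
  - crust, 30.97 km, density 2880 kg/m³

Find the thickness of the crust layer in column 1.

36.1 km

Take the compensation level at the base of the deeper column (depth z_c below the surface of column 1) and equate Σ ρ_i t_i down to z_c; mantle fills any gap and the z_c terms cancel.
Column 1: 3.733×2890 + x×2750 + (z_c − 3.733 − x)×3370
Column 2: 2.679×0 + 30.97×2880 + (z_c − 2.679 − 30.97)×3370
The z_c×3370 term appears on both sides and cancels. Collect the known terms of each column as K = Σ(ρt)_known − 3370 × (depth of known layers): K_1 = 10788.37 − 3370×3.733 = −1791.84; K_2 = 89193.6 − 3370×(2.679 + 30.97) = −24203.53.
Balance: K_1 − x×(3370 − 2750) = K_2, so x = (K_1 − K_2)/(3370 − 2750) = 22411.7/620 = 36.1 km.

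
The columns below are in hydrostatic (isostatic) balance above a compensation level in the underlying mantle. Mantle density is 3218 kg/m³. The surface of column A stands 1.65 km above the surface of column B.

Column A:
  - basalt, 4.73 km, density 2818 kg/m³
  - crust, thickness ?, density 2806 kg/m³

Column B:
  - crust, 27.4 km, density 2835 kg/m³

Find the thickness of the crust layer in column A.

Take the compensation level at the base of the deeper column (depth z_c below the surface of column A) and equate Σ ρ_i t_i down to z_c; mantle fills any gap and the z_c terms cancel.
Column A: 4.73×2818 + x×2806 + (z_c − 4.73 − x)×3218
Column B: 1.65×0 + 27.4×2835 + (z_c − 1.65 − 27.4)×3218
The z_c×3218 term appears on both sides and cancels. Collect the known terms of each column as K = Σ(ρt)_known − 3218 × (depth of known layers): K_A = 13329.14 − 3218×4.73 = −1892; K_B = 77679 − 3218×(1.65 + 27.4) = −15803.9.
Balance: K_A − x×(3218 − 2806) = K_B, so x = (K_A − K_B)/(3218 − 2806) = 13911.9/412 = 33.8 km.

33.8 km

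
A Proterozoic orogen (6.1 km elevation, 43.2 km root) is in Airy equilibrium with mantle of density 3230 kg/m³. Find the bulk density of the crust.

ρ_c h = (ρ_m − ρ_c) r → ρ_c (h + r) = ρ_m r → ρ_c = ρ_m r / (h + r).
ρ_c = 3230 × 43.2 km / (6.1 km + 43.2 km) = 2830 kg/m³.

2830 kg/m³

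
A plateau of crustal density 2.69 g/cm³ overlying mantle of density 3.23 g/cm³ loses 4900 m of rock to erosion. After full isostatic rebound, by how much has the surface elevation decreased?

Rebound u = e ρ_c/ρ_m = 4900 m × 2.69/3.23 = 4081 m.
Net surface drop = e − u = 4900 m − 4081 m = e (ρ_m − ρ_c)/ρ_m = 819 m.

819 m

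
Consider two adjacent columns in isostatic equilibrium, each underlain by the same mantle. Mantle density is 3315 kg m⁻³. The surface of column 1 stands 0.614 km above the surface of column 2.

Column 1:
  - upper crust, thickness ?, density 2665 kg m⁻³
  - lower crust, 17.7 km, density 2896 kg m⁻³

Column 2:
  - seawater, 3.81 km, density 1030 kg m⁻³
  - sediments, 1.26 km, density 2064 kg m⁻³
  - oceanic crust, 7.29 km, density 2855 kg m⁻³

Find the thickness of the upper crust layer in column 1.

Take the compensation level at the base of the deeper column (depth z_c below the surface of column 1) and equate Σ ρ_i t_i down to z_c; mantle fills any gap and the z_c terms cancel.
Column 1: x×2665 + 17.7×2896 + (z_c − 17.7 − x)×3315
Column 2: 0.614×0 + 3.81×1030 + 1.26×2064 + 7.29×2855 + (z_c − 0.614 − 12.36)×3315
The z_c×3315 term appears on both sides and cancels. Collect the known terms of each column as K = Σ(ρt)_known − 3315 × (depth of known layers): K_1 = 51259.2 − 3315×17.7 = −7416.3; K_2 = 27337.89 − 3315×(0.614 + 12.36) = −15670.92.
Balance: K_1 − x×(3315 − 2665) = K_2, so x = (K_1 − K_2)/(3315 − 2665) = 8254.62/650 = 12.7 km.

12.7 km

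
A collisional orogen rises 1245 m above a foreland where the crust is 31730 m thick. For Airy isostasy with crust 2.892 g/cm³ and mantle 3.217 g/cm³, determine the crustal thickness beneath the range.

44100 m

Root depth r = h ρ_c / (ρ_m − ρ_c) = 1245 m × 2.892 / 0.325 = 11080 m.
Total thickness = T + h + r = 31730 m + 1245 m + 11080 m = 44100 m.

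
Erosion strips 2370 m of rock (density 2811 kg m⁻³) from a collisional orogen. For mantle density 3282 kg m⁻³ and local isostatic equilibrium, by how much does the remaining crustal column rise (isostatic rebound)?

2030 m

Unloading: uplift u = e ρ_c/ρ_m = 2370 m × 2811/3282 = 2030 m.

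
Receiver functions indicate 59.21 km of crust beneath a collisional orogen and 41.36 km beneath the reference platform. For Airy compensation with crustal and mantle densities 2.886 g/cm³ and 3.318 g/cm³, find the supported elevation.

Excess crust Δ = 59.21 km − 41.36 km = 17.85 km, split between elevation h and root r with h + r = Δ.
Airy balance ρ_c h = (ρ_m − ρ_c) r gives r = h ρ_c/(ρ_m − ρ_c), so h (1 + ρ_c/(ρ_m − ρ_c)) = Δ, i.e. h = Δ (ρ_m − ρ_c)/ρ_m.
h = 17.85 km × 0.432/3.318 = 2.32 km.

2.32 km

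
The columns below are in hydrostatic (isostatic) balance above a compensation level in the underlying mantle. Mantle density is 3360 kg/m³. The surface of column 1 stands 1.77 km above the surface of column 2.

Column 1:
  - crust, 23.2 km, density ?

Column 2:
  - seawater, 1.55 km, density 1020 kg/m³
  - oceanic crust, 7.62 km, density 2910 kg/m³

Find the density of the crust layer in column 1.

2800 kg/m³

Take the compensation level at the base of the deeper column (depth z_c below the surface of column 1) and equate Σ ρ_i t_i down to z_c; mantle fills any gap and the z_c terms cancel.
Column 1: 23.2×ρ + (z_c − 23.2)×3360
Column 2: 1.77×0 + 1.55×1020 + 7.62×2910 + (z_c − 1.77 − 9.17)×3360
The z_c×3360 term appears on both sides and cancels. Collect the known terms of each column as K = Σ(ρt)_known − 3360 × (depth of known layers): K_1 = 0 − 3360×23.2 = −77952; K_2 = 23755.2 − 3360×(1.77 + 9.17) = −13003.2.
Balance: K_1 + 23.2×ρ = K_2, so ρ = (K_2 − K_1)/23.2 = 64948.8/23.2 = 2800 kg/m³.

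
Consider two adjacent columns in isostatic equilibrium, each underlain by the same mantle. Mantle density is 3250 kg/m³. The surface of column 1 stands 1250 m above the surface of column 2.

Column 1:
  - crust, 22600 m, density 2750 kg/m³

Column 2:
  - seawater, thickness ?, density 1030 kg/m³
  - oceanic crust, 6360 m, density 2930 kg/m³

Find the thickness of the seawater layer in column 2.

2340 m

Take the compensation level at the base of the deeper column (depth z_c below the surface of column 1) and equate Σ ρ_i t_i down to z_c; mantle fills any gap and the z_c terms cancel.
Column 1: 22600×2750 + (z_c − 22600)×3250
Column 2: 1250×0 + x×1030 + 6360×2930 + (z_c − 1250 − 6360 − x)×3250
The z_c×3250 term appears on both sides and cancels. Collect the known terms of each column as K = Σ(ρt)_known − 3250 × (depth of known layers): K_1 = 62150000 − 3250×22600 = −11300000; K_2 = 18634800 − 3250×(1250 + 6360) = −6097700.
Balance: K_1 = K_2 − x×(3250 − 1030), so x = (K_2 − K_1)/(3250 − 1030) = 5202300/2220 = 2340 m.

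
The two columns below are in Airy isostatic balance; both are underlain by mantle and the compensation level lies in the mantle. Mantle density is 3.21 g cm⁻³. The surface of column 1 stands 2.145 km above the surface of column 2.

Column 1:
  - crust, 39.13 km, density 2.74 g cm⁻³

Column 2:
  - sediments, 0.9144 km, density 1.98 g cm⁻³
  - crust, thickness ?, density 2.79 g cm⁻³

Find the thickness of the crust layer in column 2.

24.7 km

Take the compensation level at the base of the deeper column (depth z_c below the surface of column 1) and equate Σ ρ_i t_i down to z_c; mantle fills any gap and the z_c terms cancel.
Column 1: 39.13×2.74 + (z_c − 39.13)×3.21
Column 2: 2.145×0 + 0.9144×1.98 + x×2.79 + (z_c − 2.145 − 0.9144 − x)×3.21
The z_c×3.21 term appears on both sides and cancels. Collect the known terms of each column as K = Σ(ρt)_known − 3.21 × (depth of known layers): K_1 = 107.2162 − 3.21×39.13 = −18.3911; K_2 = 1.810512 − 3.21×(2.145 + 0.9144) = −8.010162.
Balance: K_1 = K_2 − x×(3.21 − 2.79), so x = (K_2 − K_1)/(3.21 − 2.79) = 10.3809/0.42 = 24.7 km.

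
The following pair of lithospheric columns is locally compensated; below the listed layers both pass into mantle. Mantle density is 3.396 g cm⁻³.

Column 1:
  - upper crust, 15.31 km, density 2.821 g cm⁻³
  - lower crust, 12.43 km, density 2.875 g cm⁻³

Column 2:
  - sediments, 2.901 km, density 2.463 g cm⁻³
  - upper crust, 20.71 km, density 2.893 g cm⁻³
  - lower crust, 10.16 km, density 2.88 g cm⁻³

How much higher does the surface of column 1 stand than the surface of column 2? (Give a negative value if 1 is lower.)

For any compensation level in the mantle, the mantle terms cancel and isostasy reduces to e = (Σt_1 − Σt_2) − (Σ(ρt)_1 − Σ(ρt)_2) / ρ_m.
Σt_1 = 27.74 km; Σt_2 = 33.771 km; Σ(ρt)_1 = 78.92576; Σ(ρt)_2 = 96.319993 (in km·g cm⁻³).
e = (27.74 − 33.771) − (78.92576 − 96.319993) / 3.396 = −0.909 km.

−0.909 km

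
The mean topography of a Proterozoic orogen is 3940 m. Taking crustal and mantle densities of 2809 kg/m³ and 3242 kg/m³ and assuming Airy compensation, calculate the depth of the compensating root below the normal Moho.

Isostatic balance requires: the weight of the topography is balanced by the buoyancy of the root, ρ_c h = (ρ_m − ρ_c) r.
r = h · ρ_c / (ρ_m − ρ_c) = 3940 m × 2809 / (3242 − 2809) = 25600 m.

25600 m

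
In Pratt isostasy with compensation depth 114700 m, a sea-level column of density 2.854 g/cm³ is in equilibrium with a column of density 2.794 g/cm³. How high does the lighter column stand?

2460 m

ρ_ref D = ρ (D + h) → h = D (ρ_ref − ρ)/ρ.
h = 114700 m × (2.854 − 2.794)/2.794 = 2460 m.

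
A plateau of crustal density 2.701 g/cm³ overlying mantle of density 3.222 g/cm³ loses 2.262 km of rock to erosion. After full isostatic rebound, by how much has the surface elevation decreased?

Rebound u = e ρ_c/ρ_m = 2.262 km × 2.701/3.222 = 1.896 km.
Net surface drop = e − u = 2.262 km − 1.896 km = e (ρ_m − ρ_c)/ρ_m = 0.366 km.

0.366 km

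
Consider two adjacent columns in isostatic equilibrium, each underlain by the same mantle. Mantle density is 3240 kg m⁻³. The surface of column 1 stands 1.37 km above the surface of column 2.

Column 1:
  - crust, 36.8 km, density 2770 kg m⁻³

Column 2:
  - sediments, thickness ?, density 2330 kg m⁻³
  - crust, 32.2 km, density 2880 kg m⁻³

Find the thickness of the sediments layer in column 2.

Take the compensation level at the base of the deeper column (depth z_c below the surface of column 1) and equate Σ ρ_i t_i down to z_c; mantle fills any gap and the z_c terms cancel.
Column 1: 36.8×2770 + (z_c − 36.8)×3240
Column 2: 1.37×0 + x×2330 + 32.2×2880 + (z_c − 1.37 − 32.2 − x)×3240
The z_c×3240 term appears on both sides and cancels. Collect the known terms of each column as K = Σ(ρt)_known − 3240 × (depth of known layers): K_1 = 101936 − 3240×36.8 = −17296; K_2 = 92736 − 3240×(1.37 + 32.2) = −16030.8.
Balance: K_1 = K_2 − x×(3240 − 2330), so x = (K_2 − K_1)/(3240 − 2330) = 1265.2/910 = 1.39 km.

1.39 km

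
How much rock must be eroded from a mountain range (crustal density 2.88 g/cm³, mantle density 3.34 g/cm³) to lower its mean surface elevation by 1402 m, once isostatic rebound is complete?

10200 m

Net drop Δ = e − u = e − e ρ_c/ρ_m = e (ρ_m − ρ_c)/ρ_m.
e = Δ ρ_m/(ρ_m − ρ_c) = 1402 m × 3.34/0.46 = 10200 m.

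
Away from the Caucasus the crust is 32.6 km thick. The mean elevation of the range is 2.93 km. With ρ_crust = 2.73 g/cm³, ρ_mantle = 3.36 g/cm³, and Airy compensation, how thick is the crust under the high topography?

Root depth r = h ρ_c / (ρ_m − ρ_c) = 2.93 km × 2.73 / 0.63 = 12.7 km.
Total thickness = T + h + r = 32.6 km + 2.93 km + 12.7 km = 48.2 km.

48.2 km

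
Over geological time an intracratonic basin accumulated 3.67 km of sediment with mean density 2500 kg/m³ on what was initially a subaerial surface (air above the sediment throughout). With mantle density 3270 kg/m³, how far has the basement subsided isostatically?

2.81 km

Subaerial load: s = t ρ_sed / ρ_m = 3.67 km × 2500/3270 = 2.81 km.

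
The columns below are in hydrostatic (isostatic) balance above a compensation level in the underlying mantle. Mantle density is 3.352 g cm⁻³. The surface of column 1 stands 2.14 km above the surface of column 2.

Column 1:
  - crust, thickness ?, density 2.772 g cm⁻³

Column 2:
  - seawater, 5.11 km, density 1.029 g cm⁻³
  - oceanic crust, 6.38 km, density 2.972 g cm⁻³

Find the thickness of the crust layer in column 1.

37 km

Take the compensation level at the base of the deeper column (depth z_c below the surface of column 1) and equate Σ ρ_i t_i down to z_c; mantle fills any gap and the z_c terms cancel.
Column 1: x×2.772 + (z_c − 0 − x)×3.352
Column 2: 2.14×0 + 5.11×1.029 + 6.38×2.972 + (z_c − 2.14 − 11.49)×3.352
The z_c×3.352 term appears on both sides and cancels. Collect the known terms of each column as K = Σ(ρt)_known − 3.352 × (depth of known layers): K_1 = 0 − 3.352×0 = 0; K_2 = 24.21955 − 3.352×(2.14 + 11.49) = −21.46821.
Balance: K_1 − x×(3.352 − 2.772) = K_2, so x = (K_1 − K_2)/(3.352 − 2.772) = 21.4682/0.58 = 37 km.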